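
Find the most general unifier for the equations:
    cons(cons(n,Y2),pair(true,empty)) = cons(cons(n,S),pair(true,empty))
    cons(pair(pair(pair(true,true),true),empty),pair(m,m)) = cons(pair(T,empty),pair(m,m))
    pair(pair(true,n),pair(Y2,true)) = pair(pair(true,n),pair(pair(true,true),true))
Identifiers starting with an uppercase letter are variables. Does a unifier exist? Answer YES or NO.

YES

Decompose cons/2: cons(n,Y2) = cons(n,S),  pair(true,empty) = pair(true,empty).
Decompose cons/2: n = n,  Y2 = S.
Delete trivial equation n = n.
Bind Y2 := S; substituting into the one remaining equation that mentions Y2 gives: pair(pair(true,n),pair(S,true)) = pair(pair(true,n),pair(pair(true,true),true)).
Delete trivial equation pair(true,empty) = pair(true,empty).
Decompose cons/2: pair(pair(pair(true,true),true),empty) = pair(T,empty),  pair(m,m) = pair(m,m).
Decompose pair/2: pair(pair(true,true),true) = T,  empty = empty.
Bind T := pair(pair(true,true),true); no other remaining equation mentions T.
Delete trivial equation empty = empty.
Delete trivial equation pair(m,m) = pair(m,m).
Decompose pair/2: pair(true,n) = pair(true,n),  pair(S,true) = pair(pair(true,true),true).
Delete trivial equation pair(true,n) = pair(true,n).
Decompose pair/2: S = pair(true,true),  true = true.
Bind S := pair(true,true); no other remaining equation mentions S. Substituting into the earlier binding gives Y2 := pair(true,true).
Delete trivial equation true = true.
No equations remain and no clash or occurs-check failure arose, so a unifier exists.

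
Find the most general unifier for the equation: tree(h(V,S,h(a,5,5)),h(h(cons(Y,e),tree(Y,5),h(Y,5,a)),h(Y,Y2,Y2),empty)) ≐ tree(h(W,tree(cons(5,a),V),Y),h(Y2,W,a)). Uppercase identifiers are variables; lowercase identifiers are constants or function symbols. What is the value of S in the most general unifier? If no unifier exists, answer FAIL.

FAIL

Decompose tree/2: h(V,S,h(a,5,5)) ≐ h(W,tree(cons(5,a),V),Y),  h(h(cons(Y,e),tree(Y,5),h(Y,5,a)),h(Y,Y2,Y2),empty) ≐ h(Y2,W,a).
Decompose h/3: V ≐ W,  S ≐ tree(cons(5,a),V),  h(a,5,5) ≐ Y.
Bind V := W; substituting into the one remaining equation that mentions V gives: S ≐ tree(cons(5,a),W).
Bind S := tree(cons(5,a),W); no other remaining equation mentions S.
Bind Y := h(a,5,5); substituting into the remaining equation gives: h(h(cons(h(a,5,5),e),tree(h(a,5,5),5),h(h(a,5,5),5,a)),h(h(a,5,5),Y2,Y2),empty) ≐ h(Y2,W,a).
Decompose h/3: h(cons(h(a,5,5),e),tree(h(a,5,5),5),h(h(a,5,5),5,a)) ≐ Y2,  h(h(a,5,5),Y2,Y2) ≐ W,  empty ≐ a.
Bind Y2 := h(cons(h(a,5,5),e),tree(h(a,5,5),5),h(h(a,5,5),5,a)); substituting into the one remaining equation that mentions Y2 gives: h(h(a,5,5),h(cons(h(a,5,5),e),tree(h(a,5,5),5),h(h(a,5,5),5,a)),h(cons(h(a,5,5),e),tree(h(a,5,5),5),h(h(a,5,5),5,a))) ≐ W.
Bind W := h(h(a,5,5),h(cons(h(a,5,5),e),tree(h(a,5,5),5),h(h(a,5,5),5,a)),h(cons(h(a,5,5),e),tree(h(a,5,5),5),h(h(a,5,5),5,a))); no other remaining equation mentions W. Substituting into the earlier bindings gives V := h(h(a,5,5),h(cons(h(a,5,5),e),tree(h(a,5,5),5),h(h(a,5,5),5,a)),h(cons(h(a,5,5),e),tree(h(a,5,5),5),h(h(a,5,5),5,a))), S := tree(cons(5,a),h(h(a,5,5),h(cons(h(a,5,5),e),tree(h(a,5,5),5),h(h(a,5,5),5,a)),h(cons(h(a,5,5),e),tree(h(a,5,5),5),h(h(a,5,5),5,a)))).
Clash: constants empty and a differ; no unifier exists.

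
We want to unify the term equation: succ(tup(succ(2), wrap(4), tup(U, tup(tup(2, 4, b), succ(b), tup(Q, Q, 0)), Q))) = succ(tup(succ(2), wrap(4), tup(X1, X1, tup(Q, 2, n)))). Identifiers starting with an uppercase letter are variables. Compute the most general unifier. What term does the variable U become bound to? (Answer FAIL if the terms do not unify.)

Decompose succ/1: tup(succ(2), wrap(4), tup(U, tup(tup(2, 4, b), succ(b), tup(Q, Q, 0)), Q)) = tup(succ(2), wrap(4), tup(X1, X1, tup(Q, 2, n))).
Decompose tup/3: succ(2) = succ(2),  wrap(4) = wrap(4),  tup(U, tup(tup(2, 4, b), succ(b), tup(Q, Q, 0)), Q) = tup(X1, X1, tup(Q, 2, n)).
Delete trivial equation succ(2) = succ(2).
Delete trivial equation wrap(4) = wrap(4).
Decompose tup/3: U = X1,  tup(tup(2, 4, b), succ(b), tup(Q, Q, 0)) = X1,  Q = tup(Q, 2, n).
Bind U := X1; no other remaining equation mentions U.
Bind X1 := tup(tup(2, 4, b), succ(b), tup(Q, Q, 0)); no other remaining equation mentions X1. Substituting into the earlier binding gives U := tup(tup(2, 4, b), succ(b), tup(Q, Q, 0)).
Occurs check fails: Q occurs in tup(Q, 2, n); the equation Q = tup(Q, 2, n) has no finite solution.

FAIL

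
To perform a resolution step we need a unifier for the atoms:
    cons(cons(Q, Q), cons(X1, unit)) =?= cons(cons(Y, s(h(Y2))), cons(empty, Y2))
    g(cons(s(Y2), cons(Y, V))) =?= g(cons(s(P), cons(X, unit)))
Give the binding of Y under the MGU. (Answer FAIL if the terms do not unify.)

s(h(unit))

Decompose cons/2: cons(Q, Q) =?= cons(Y, s(h(Y2))),  cons(X1, unit) =?= cons(empty, Y2).
Decompose cons/2: Q =?= Y,  Q =?= s(h(Y2)).
Bind Q := Y; substituting into the one remaining equation that mentions Q gives: Y =?= s(h(Y2)).
Bind Y := s(h(Y2)); substituting into the one remaining equation that mentions Y gives: g(cons(s(Y2), cons(s(h(Y2)), V))) =?= g(cons(s(P), cons(X, unit))). Substituting into the earlier binding gives Q := s(h(Y2)).
Decompose cons/2: X1 =?= empty,  unit =?= Y2.
Bind X1 := empty; no other remaining equation mentions X1.
Bind Y2 := unit; substituting into the remaining equation gives: g(cons(s(unit), cons(s(h(unit)), V))) =?= g(cons(s(P), cons(X, unit))). Substituting into the earlier bindings gives Q := s(h(unit)), Y := s(h(unit)).
Decompose g/1: cons(s(unit), cons(s(h(unit)), V)) =?= cons(s(P), cons(X, unit)).
Decompose cons/2: s(unit) =?= s(P),  cons(s(h(unit)), V) =?= cons(X, unit).
Decompose s/1: unit =?= P.
Bind P := unit; no other remaining equation mentions P.
Decompose cons/2: s(h(unit)) =?= X,  V =?= unit.
Bind X := s(h(unit)); no other remaining equation mentions X.
Bind V := unit.
MGU = { Q -> s(h(unit)), Y -> s(h(unit)), X1 -> empty, Y2 -> unit, P -> unit, X -> s(h(unit)), V -> unit }, so Y -> s(h(unit)).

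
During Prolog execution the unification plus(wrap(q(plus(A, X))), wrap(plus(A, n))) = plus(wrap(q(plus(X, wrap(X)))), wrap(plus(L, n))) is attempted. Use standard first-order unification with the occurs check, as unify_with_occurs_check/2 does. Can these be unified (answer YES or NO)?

NO

Decompose plus/2: wrap(q(plus(A, X))) = wrap(q(plus(X, wrap(X)))),  wrap(plus(A, n)) = wrap(plus(L, n)).
Decompose wrap/1: q(plus(A, X)) = q(plus(X, wrap(X))).
Decompose q/1: plus(A, X) = plus(X, wrap(X)).
Decompose plus/2: A = X,  X = wrap(X).
Bind A := X; substituting into the one remaining equation that mentions A gives: wrap(plus(X, n)) = wrap(plus(L, n)).
Occurs check fails: X occurs in wrap(X); the equation X = wrap(X) has no finite solution.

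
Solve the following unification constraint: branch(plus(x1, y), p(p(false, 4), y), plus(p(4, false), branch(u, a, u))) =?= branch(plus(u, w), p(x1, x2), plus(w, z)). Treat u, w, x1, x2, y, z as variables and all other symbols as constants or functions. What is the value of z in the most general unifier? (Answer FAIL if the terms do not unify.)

branch(p(false, 4), a, p(false, 4))

Decompose branch/3: plus(x1, y) =?= plus(u, w),  p(p(false, 4), y) =?= p(x1, x2),  plus(p(4, false), branch(u, a, u)) =?= plus(w, z).
Decompose plus/2: x1 =?= u,  y =?= w.
Bind x1 := u; substituting into the one remaining equation that mentions x1 gives: p(p(false, 4), y) =?= p(u, x2).
Bind y := w; substituting into the one remaining equation that mentions y gives: p(p(false, 4), w) =?= p(u, x2).
Decompose p/2: p(false, 4) =?= u,  w =?= x2.
Bind u := p(false, 4); substituting into the one remaining equation that mentions u gives: plus(p(4, false), branch(p(false, 4), a, p(false, 4))) =?= plus(w, z). Substituting into the earlier binding gives x1 := p(false, 4).
Bind w := x2; substituting into the remaining equation gives: plus(p(4, false), branch(p(false, 4), a, p(false, 4))) =?= plus(x2, z). Substituting into the earlier binding gives y := x2.
Decompose plus/2: p(4, false) =?= x2,  branch(p(false, 4), a, p(false, 4)) =?= z.
Bind x2 := p(4, false); no other remaining equation mentions x2. Substituting into the earlier bindings gives y := p(4, false), w := p(4, false).
Bind z := branch(p(false, 4), a, p(false, 4)).
MGU = { x1 -> p(false, 4), y -> p(4, false), u -> p(false, 4), w -> p(4, false), x2 -> p(4, false), z -> branch(p(false, 4), a, p(false, 4)) }, so z -> branch(p(false, 4), a, p(false, 4)).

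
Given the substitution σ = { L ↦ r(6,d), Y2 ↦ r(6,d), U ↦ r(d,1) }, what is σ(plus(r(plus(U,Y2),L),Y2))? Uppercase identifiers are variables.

Replace each occurrence of L with r(6,d).
Replace each occurrence of Y2 with r(6,d).
Replace each occurrence of U with r(d,1).
Result: plus(r(plus(r(d,1),r(6,d)),r(6,d)),r(6,d)).

plus(r(plus(r(d,1),r(6,d)),r(6,d)),r(6,d))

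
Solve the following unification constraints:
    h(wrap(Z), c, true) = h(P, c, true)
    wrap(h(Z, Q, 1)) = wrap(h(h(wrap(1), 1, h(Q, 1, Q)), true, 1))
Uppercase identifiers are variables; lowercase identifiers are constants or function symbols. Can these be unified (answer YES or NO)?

Decompose h/3: wrap(Z) = P,  c = c,  true = true.
Bind P := wrap(Z); no other remaining equation mentions P.
Delete trivial equation c = c.
Delete trivial equation true = true.
Decompose wrap/1: h(Z, Q, 1) = h(h(wrap(1), 1, h(Q, 1, Q)), true, 1).
Decompose h/3: Z = h(wrap(1), 1, h(Q, 1, Q)),  Q = true,  1 = 1.
Bind Z := h(wrap(1), 1, h(Q, 1, Q)); no other remaining equation mentions Z. Substituting into the earlier binding gives P := wrap(h(wrap(1), 1, h(Q, 1, Q))).
Bind Q := true; no other remaining equation mentions Q. Substituting into the earlier bindings gives P := wrap(h(wrap(1), 1, h(true, 1, true))), Z := h(wrap(1), 1, h(true, 1, true)).
Delete trivial equation 1 = 1.
No equations remain and no clash or occurs-check failure arose, so a unifier exists.

YES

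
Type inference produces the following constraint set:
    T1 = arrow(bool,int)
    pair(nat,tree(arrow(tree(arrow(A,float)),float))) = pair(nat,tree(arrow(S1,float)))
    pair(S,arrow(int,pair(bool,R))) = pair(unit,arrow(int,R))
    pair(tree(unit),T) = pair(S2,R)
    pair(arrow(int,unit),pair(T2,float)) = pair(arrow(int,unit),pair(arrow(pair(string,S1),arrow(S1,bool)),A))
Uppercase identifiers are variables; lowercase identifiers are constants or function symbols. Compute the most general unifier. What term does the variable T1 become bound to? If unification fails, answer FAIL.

FAIL

Bind T1 := arrow(bool,int); no other remaining equation mentions T1.
Decompose pair/2: nat = nat,  tree(arrow(tree(arrow(A,float)),float)) = tree(arrow(S1,float)).
Delete trivial equation nat = nat.
Decompose tree/1: arrow(tree(arrow(A,float)),float) = arrow(S1,float).
Decompose arrow/2: tree(arrow(A,float)) = S1,  float = float.
Bind S1 := tree(arrow(A,float)); substituting into the one remaining equation that mentions S1 gives: pair(arrow(int,unit),pair(T2,float)) = pair(arrow(int,unit),pair(arrow(pair(string,tree(arrow(A,float))),arrow(tree(arrow(A,float)),bool)),A)).
Delete trivial equation float = float.
Decompose pair/2: S = unit,  arrow(int,pair(bool,R)) = arrow(int,R).
Bind S := unit; no other remaining equation mentions S.
Decompose arrow/2: int = int,  pair(bool,R) = R.
Delete trivial equation int = int.
Occurs check fails: R occurs in pair(bool,R); the equation R = pair(bool,R) has no finite solution.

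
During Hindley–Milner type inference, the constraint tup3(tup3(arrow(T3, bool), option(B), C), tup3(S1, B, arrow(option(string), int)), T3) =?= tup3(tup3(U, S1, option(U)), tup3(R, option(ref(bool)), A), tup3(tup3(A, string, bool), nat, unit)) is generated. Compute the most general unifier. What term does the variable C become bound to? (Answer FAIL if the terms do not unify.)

Decompose tup3/3: tup3(arrow(T3, bool), option(B), C) =?= tup3(U, S1, option(U)),  tup3(S1, B, arrow(option(string), int)) =?= tup3(R, option(ref(bool)), A),  T3 =?= tup3(tup3(A, string, bool), nat, unit).
Decompose tup3/3: arrow(T3, bool) =?= U,  option(B) =?= S1,  C =?= option(U).
Bind U := arrow(T3, bool); substituting into the one remaining equation that mentions U gives: C =?= option(arrow(T3, bool)).
Bind S1 := option(B); substituting into the one remaining equation that mentions S1 gives: tup3(option(B), B, arrow(option(string), int)) =?= tup3(R, option(ref(bool)), A).
Bind C := option(arrow(T3, bool)); no other remaining equation mentions C.
Decompose tup3/3: option(B) =?= R,  B =?= option(ref(bool)),  arrow(option(string), int) =?= A.
Bind R := option(B); no other remaining equation mentions R.
Bind B := option(ref(bool)); no other remaining equation mentions B. Substituting into the earlier bindings gives S1 := option(option(ref(bool))), R := option(option(ref(bool))).
Bind A := arrow(option(string), int); substituting into the remaining equation gives: T3 =?= tup3(tup3(arrow(option(string), int), string, bool), nat, unit).
Bind T3 := tup3(tup3(arrow(option(string), int), string, bool), nat, unit). Substituting into the earlier bindings gives U := arrow(tup3(tup3(arrow(option(string), int), string, bool), nat, unit), bool), C := option(arrow(tup3(tup3(arrow(option(string), int), string, bool), nat, unit), bool)).
MGU = { U -> arrow(tup3(tup3(arrow(option(string), int), string, bool), nat, unit), bool), S1 -> option(option(ref(bool))), C -> option(arrow(tup3(tup3(arrow(option(string), int), string, bool), nat, unit), bool)), R -> option(option(ref(bool))), B -> option(ref(bool)), A -> arrow(option(string), int), T3 -> tup3(tup3(arrow(option(string), int), string, bool), nat, unit) }, so C -> option(arrow(tup3(tup3(arrow(option(string), int), string, bool), nat, unit), bool)).

option(arrow(tup3(tup3(arrow(option(string), int), string, bool), nat, unit), bool))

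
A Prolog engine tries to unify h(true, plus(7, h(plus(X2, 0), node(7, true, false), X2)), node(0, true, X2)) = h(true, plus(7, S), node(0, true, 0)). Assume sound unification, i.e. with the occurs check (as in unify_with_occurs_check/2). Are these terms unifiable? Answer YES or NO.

Decompose h/3: true = true,  plus(7, h(plus(X2, 0), node(7, true, false), X2)) = plus(7, S),  node(0, true, X2) = node(0, true, 0).
Delete trivial equation true = true.
Decompose plus/2: 7 = 7,  h(plus(X2, 0), node(7, true, false), X2) = S.
Delete trivial equation 7 = 7.
Bind S := h(plus(X2, 0), node(7, true, false), X2); no other remaining equation mentions S.
Decompose node/3: 0 = 0,  true = true,  X2 = 0.
Delete trivial equation 0 = 0.
Delete trivial equation true = true.
Bind X2 := 0. Substituting into the earlier binding gives S := h(plus(0, 0), node(7, true, false), 0).
No equations remain and no clash or occurs-check failure arose, so a unifier exists.

YES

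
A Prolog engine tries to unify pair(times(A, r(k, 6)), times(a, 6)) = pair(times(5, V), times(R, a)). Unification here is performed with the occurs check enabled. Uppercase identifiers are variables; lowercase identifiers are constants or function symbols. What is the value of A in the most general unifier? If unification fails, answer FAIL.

FAIL

Decompose pair/2: times(A, r(k, 6)) = times(5, V),  times(a, 6) = times(R, a).
Decompose times/2: A = 5,  r(k, 6) = V.
Bind A := 5; no other remaining equation mentions A.
Bind V := r(k, 6); no other remaining equation mentions V.
Decompose times/2: a = R,  6 = a.
Bind R := a; no other remaining equation mentions R.
Clash: constants 6 and a differ; no unifier exists.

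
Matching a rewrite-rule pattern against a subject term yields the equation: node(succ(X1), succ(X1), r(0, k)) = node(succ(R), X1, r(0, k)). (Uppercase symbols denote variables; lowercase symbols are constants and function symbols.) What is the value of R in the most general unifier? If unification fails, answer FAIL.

FAIL

Decompose node/3: succ(X1) = succ(R),  succ(X1) = X1,  r(0, k) = r(0, k).
Decompose succ/1: X1 = R.
Bind X1 := R; substituting into the one remaining equation that mentions X1 gives: succ(R) = R.
Occurs check fails: R occurs in succ(R); the equation R = succ(R) has no finite solution.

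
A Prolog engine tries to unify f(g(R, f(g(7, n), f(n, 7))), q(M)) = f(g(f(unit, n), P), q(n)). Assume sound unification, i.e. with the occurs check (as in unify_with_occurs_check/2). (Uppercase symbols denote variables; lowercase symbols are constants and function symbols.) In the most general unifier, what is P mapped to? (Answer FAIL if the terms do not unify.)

Decompose f/2: g(R, f(g(7, n), f(n, 7))) = g(f(unit, n), P),  q(M) = q(n).
Decompose g/2: R = f(unit, n),  f(g(7, n), f(n, 7)) = P.
Bind R := f(unit, n); no other remaining equation mentions R.
Bind P := f(g(7, n), f(n, 7)); no other remaining equation mentions P.
Decompose q/1: M = n.
Bind M := n.
MGU = { R ↦ f(unit, n), P ↦ f(g(7, n), f(n, 7)), M ↦ n }, so P ↦ f(g(7, n), f(n, 7)).

f(g(7, n), f(n, 7))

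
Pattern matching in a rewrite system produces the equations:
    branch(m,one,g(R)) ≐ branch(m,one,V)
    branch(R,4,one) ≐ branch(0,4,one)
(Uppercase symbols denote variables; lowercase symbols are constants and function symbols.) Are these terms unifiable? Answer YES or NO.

Decompose branch/3: m ≐ m,  one ≐ one,  g(R) ≐ V.
Delete trivial equation m ≐ m.
Delete trivial equation one ≐ one.
Bind V := g(R); no other remaining equation mentions V.
Decompose branch/3: R ≐ 0,  4 ≐ 4,  one ≐ one.
Bind R := 0; no other remaining equation mentions R. Substituting into the earlier binding gives V := g(0).
Delete trivial equation 4 ≐ 4.
Delete trivial equation one ≐ one.
No equations remain and no clash or occurs-check failure arose, so a unifier exists.

YES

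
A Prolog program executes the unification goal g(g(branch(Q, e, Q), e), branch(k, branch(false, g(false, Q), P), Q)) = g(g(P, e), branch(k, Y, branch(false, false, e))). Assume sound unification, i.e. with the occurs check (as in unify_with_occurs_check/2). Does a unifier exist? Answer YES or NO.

YES

Decompose g/2: g(branch(Q, e, Q), e) = g(P, e),  branch(k, branch(false, g(false, Q), P), Q) = branch(k, Y, branch(false, false, e)).
Decompose g/2: branch(Q, e, Q) = P,  e = e.
Bind P := branch(Q, e, Q); substituting into the one remaining equation that mentions P gives: branch(k, branch(false, g(false, Q), branch(Q, e, Q)), Q) = branch(k, Y, branch(false, false, e)).
Delete trivial equation e = e.
Decompose branch/3: k = k,  branch(false, g(false, Q), branch(Q, e, Q)) = Y,  Q = branch(false, false, e).
Delete trivial equation k = k.
Bind Y := branch(false, g(false, Q), branch(Q, e, Q)); no other remaining equation mentions Y.
Bind Q := branch(false, false, e). Substituting into the earlier bindings gives P := branch(branch(false, false, e), e, branch(false, false, e)), Y := branch(false, g(false, branch(false, false, e)), branch(branch(false, false, e), e, branch(false, false, e))).
No equations remain and no clash or occurs-check failure arose, so a unifier exists.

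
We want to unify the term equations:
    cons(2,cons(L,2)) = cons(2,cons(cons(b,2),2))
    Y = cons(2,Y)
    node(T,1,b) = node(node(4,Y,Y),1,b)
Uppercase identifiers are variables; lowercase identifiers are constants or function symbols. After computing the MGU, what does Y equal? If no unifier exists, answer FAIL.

Decompose cons/2: 2 = 2,  cons(L,2) = cons(cons(b,2),2).
Delete trivial equation 2 = 2.
Decompose cons/2: L = cons(b,2),  2 = 2.
Bind L := cons(b,2); no other remaining equation mentions L.
Delete trivial equation 2 = 2.
Occurs check fails: Y occurs in cons(2,Y); the equation Y = cons(2,Y) has no finite solution.

FAIL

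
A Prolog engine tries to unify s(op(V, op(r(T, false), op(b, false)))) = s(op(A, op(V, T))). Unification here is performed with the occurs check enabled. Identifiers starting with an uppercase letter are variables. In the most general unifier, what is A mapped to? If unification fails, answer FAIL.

Decompose s/1: op(V, op(r(T, false), op(b, false))) = op(A, op(V, T)).
Decompose op/2: V = A,  op(r(T, false), op(b, false)) = op(V, T).
Bind V := A; substituting into the remaining equation gives: op(r(T, false), op(b, false)) = op(A, T).
Decompose op/2: r(T, false) = A,  op(b, false) = T.
Bind A := r(T, false); no other remaining equation mentions A. Substituting into the earlier binding gives V := r(T, false).
Bind T := op(b, false). Substituting into the earlier bindings gives V := r(op(b, false), false), A := r(op(b, false), false).
MGU = { V = r(op(b, false), false), A = r(op(b, false), false), T = op(b, false) }, so A = r(op(b, false), false).

r(op(b, false), false)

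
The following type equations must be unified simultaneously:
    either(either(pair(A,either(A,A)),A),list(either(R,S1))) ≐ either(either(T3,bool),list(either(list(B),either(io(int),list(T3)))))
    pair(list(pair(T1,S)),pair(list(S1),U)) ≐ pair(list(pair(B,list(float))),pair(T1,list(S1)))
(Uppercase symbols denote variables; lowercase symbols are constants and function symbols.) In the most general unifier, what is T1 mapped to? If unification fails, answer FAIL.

Decompose either/2: either(pair(A,either(A,A)),A) ≐ either(T3,bool),  list(either(R,S1)) ≐ list(either(list(B),either(io(int),list(T3)))).
Decompose either/2: pair(A,either(A,A)) ≐ T3,  A ≐ bool.
Bind T3 := pair(A,either(A,A)); substituting into the one remaining equation that mentions T3 gives: list(either(R,S1)) ≐ list(either(list(B),either(io(int),list(pair(A,either(A,A)))))).
Bind A := bool; substituting into the one remaining equation that mentions A gives: list(either(R,S1)) ≐ list(either(list(B),either(io(int),list(pair(bool,either(bool,bool)))))). Substituting into the earlier binding gives T3 := pair(bool,either(bool,bool)).
Decompose list/1: either(R,S1) ≐ either(list(B),either(io(int),list(pair(bool,either(bool,bool))))).
Decompose either/2: R ≐ list(B),  S1 ≐ either(io(int),list(pair(bool,either(bool,bool)))).
Bind R := list(B); no other remaining equation mentions R.
Bind S1 := either(io(int),list(pair(bool,either(bool,bool)))); substituting into the remaining equation gives: pair(list(pair(T1,S)),pair(list(either(io(int),list(pair(bool,either(bool,bool))))),U)) ≐ pair(list(pair(B,list(float))),pair(T1,list(either(io(int),list(pair(bool,either(bool,bool))))))).
Decompose pair/2: list(pair(T1,S)) ≐ list(pair(B,list(float))),  pair(list(either(io(int),list(pair(bool,either(bool,bool))))),U) ≐ pair(T1,list(either(io(int),list(pair(bool,either(bool,bool)))))).
Decompose list/1: pair(T1,S) ≐ pair(B,list(float)).
Decompose pair/2: T1 ≐ B,  S ≐ list(float).
Bind T1 := B; substituting into the one remaining equation that mentions T1 gives: pair(list(either(io(int),list(pair(bool,either(bool,bool))))),U) ≐ pair(B,list(either(io(int),list(pair(bool,either(bool,bool)))))).
Bind S := list(float); no other remaining equation mentions S.
Decompose pair/2: list(either(io(int),list(pair(bool,either(bool,bool))))) ≐ B,  U ≐ list(either(io(int),list(pair(bool,either(bool,bool))))).
Bind B := list(either(io(int),list(pair(bool,either(bool,bool))))); no other remaining equation mentions B. Substituting into the earlier bindings gives R := list(list(either(io(int),list(pair(bool,either(bool,bool)))))), T1 := list(either(io(int),list(pair(bool,either(bool,bool))))).
Bind U := list(either(io(int),list(pair(bool,either(bool,bool))))).
MGU = { T3 -> pair(bool,either(bool,bool)), A -> bool, R -> list(list(either(io(int),list(pair(bool,either(bool,bool)))))), S1 -> either(io(int),list(pair(bool,either(bool,bool)))), T1 -> list(either(io(int),list(pair(bool,either(bool,bool))))), S -> list(float), B -> list(either(io(int),list(pair(bool,either(bool,bool))))), U -> list(either(io(int),list(pair(bool,either(bool,bool))))) }, so T1 -> list(either(io(int),list(pair(bool,either(bool,bool))))).

list(either(io(int),list(pair(bool,either(bool,bool)))))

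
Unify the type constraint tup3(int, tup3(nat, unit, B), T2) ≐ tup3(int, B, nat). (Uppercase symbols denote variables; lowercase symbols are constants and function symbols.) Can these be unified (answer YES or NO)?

NO

Decompose tup3/3: int ≐ int,  tup3(nat, unit, B) ≐ B,  T2 ≐ nat.
Delete trivial equation int ≐ int.
Occurs check fails: B occurs in tup3(nat, unit, B); the equation B ≐ tup3(nat, unit, B) has no finite solution.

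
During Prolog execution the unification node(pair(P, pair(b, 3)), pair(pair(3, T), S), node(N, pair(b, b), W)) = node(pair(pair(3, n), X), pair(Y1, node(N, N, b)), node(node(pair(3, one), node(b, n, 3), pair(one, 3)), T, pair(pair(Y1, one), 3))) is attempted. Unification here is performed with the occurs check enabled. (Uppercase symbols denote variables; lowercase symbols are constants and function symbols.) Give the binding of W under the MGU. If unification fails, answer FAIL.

pair(pair(pair(3, pair(b, b)), one), 3)

Decompose node/3: pair(P, pair(b, 3)) = pair(pair(3, n), X),  pair(pair(3, T), S) = pair(Y1, node(N, N, b)),  node(N, pair(b, b), W) = node(node(pair(3, one), node(b, n, 3), pair(one, 3)), T, pair(pair(Y1, one), 3)).
Decompose pair/2: P = pair(3, n),  pair(b, 3) = X.
Bind P := pair(3, n); no other remaining equation mentions P.
Bind X := pair(b, 3); no other remaining equation mentions X.
Decompose pair/2: pair(3, T) = Y1,  S = node(N, N, b).
Bind Y1 := pair(3, T); substituting into the one remaining equation that mentions Y1 gives: node(N, pair(b, b), W) = node(node(pair(3, one), node(b, n, 3), pair(one, 3)), T, pair(pair(pair(3, T), one), 3)).
Bind S := node(N, N, b); no other remaining equation mentions S.
Decompose node/3: N = node(pair(3, one), node(b, n, 3), pair(one, 3)),  pair(b, b) = T,  W = pair(pair(pair(3, T), one), 3).
Bind N := node(pair(3, one), node(b, n, 3), pair(one, 3)); no other remaining equation mentions N. Substituting into the earlier binding gives S := node(node(pair(3, one), node(b, n, 3), pair(one, 3)), node(pair(3, one), node(b, n, 3), pair(one, 3)), b).
Bind T := pair(b, b); substituting into the remaining equation gives: W = pair(pair(pair(3, pair(b, b)), one), 3). Substituting into the earlier binding gives Y1 := pair(3, pair(b, b)).
Bind W := pair(pair(pair(3, pair(b, b)), one), 3).
MGU = { P -> pair(3, n), X -> pair(b, 3), Y1 -> pair(3, pair(b, b)), S -> node(node(pair(3, one), node(b, n, 3), pair(one, 3)), node(pair(3, one), node(b, n, 3), pair(one, 3)), b), N -> node(pair(3, one), node(b, n, 3), pair(one, 3)), T -> pair(b, b), W -> pair(pair(pair(3, pair(b, b)), one), 3) }, so W -> pair(pair(pair(3, pair(b, b)), one), 3).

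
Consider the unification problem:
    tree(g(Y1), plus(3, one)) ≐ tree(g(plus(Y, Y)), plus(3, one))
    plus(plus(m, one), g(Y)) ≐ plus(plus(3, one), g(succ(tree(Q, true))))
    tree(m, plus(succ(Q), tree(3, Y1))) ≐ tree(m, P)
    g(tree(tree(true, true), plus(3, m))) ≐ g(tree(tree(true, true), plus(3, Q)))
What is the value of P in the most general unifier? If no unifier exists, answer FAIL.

FAIL

Decompose tree/2: g(Y1) ≐ g(plus(Y, Y)),  plus(3, one) ≐ plus(3, one).
Decompose g/1: Y1 ≐ plus(Y, Y).
Bind Y1 := plus(Y, Y); substituting into the one remaining equation that mentions Y1 gives: tree(m, plus(succ(Q), tree(3, plus(Y, Y)))) ≐ tree(m, P).
Delete trivial equation plus(3, one) ≐ plus(3, one).
Decompose plus/2: plus(m, one) ≐ plus(3, one),  g(Y) ≐ g(succ(tree(Q, true))).
Decompose plus/2: m ≐ 3,  one ≐ one.
Clash: constants m and 3 differ; no unifier exists.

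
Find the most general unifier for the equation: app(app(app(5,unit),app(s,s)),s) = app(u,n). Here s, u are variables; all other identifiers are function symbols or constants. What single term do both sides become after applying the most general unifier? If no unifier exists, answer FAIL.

app(app(app(5,unit),app(n,n)),n)

Decompose app/2: app(app(5,unit),app(s,s)) = u,  s = n.
Bind u := app(app(5,unit),app(s,s)); no other remaining equation mentions u.
Bind s := n. Substituting into the earlier binding gives u := app(app(5,unit),app(n,n)).
Applying the MGU to either side gives app(app(app(5,unit),app(n,n)),n).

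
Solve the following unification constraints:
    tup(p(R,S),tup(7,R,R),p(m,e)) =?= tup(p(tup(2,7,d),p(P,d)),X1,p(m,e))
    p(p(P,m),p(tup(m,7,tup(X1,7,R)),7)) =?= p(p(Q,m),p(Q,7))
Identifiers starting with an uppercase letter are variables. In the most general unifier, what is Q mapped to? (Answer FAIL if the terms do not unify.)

Decompose tup/3: p(R,S) =?= p(tup(2,7,d),p(P,d)),  tup(7,R,R) =?= X1,  p(m,e) =?= p(m,e).
Decompose p/2: R =?= tup(2,7,d),  S =?= p(P,d).
Bind R := tup(2,7,d); substituting into the 2 remaining equations that mention R gives: tup(7,tup(2,7,d),tup(2,7,d)) =?= X1,  p(p(P,m),p(tup(m,7,tup(X1,7,tup(2,7,d))),7)) =?= p(p(Q,m),p(Q,7)).
Bind S := p(P,d); no other remaining equation mentions S.
Bind X1 := tup(7,tup(2,7,d),tup(2,7,d)); substituting into the one remaining equation that mentions X1 gives: p(p(P,m),p(tup(m,7,tup(tup(7,tup(2,7,d),tup(2,7,d)),7,tup(2,7,d))),7)) =?= p(p(Q,m),p(Q,7)).
Delete trivial equation p(m,e) =?= p(m,e).
Decompose p/2: p(P,m) =?= p(Q,m),  p(tup(m,7,tup(tup(7,tup(2,7,d),tup(2,7,d)),7,tup(2,7,d))),7) =?= p(Q,7).
Decompose p/2: P =?= Q,  m =?= m.
Bind P := Q; no other remaining equation mentions P. Substituting into the earlier binding gives S := p(Q,d).
Delete trivial equation m =?= m.
Decompose p/2: tup(m,7,tup(tup(7,tup(2,7,d),tup(2,7,d)),7,tup(2,7,d))) =?= Q,  7 =?= 7.
Bind Q := tup(m,7,tup(tup(7,tup(2,7,d),tup(2,7,d)),7,tup(2,7,d))); no other remaining equation mentions Q. Substituting into the earlier bindings gives S := p(tup(m,7,tup(tup(7,tup(2,7,d),tup(2,7,d)),7,tup(2,7,d))),d), P := tup(m,7,tup(tup(7,tup(2,7,d),tup(2,7,d)),7,tup(2,7,d))).
Delete trivial equation 7 =?= 7.
MGU = { R ↦ tup(2,7,d), S ↦ p(tup(m,7,tup(tup(7,tup(2,7,d),tup(2,7,d)),7,tup(2,7,d))),d), X1 ↦ tup(7,tup(2,7,d),tup(2,7,d)), P ↦ tup(m,7,tup(tup(7,tup(2,7,d),tup(2,7,d)),7,tup(2,7,d))), Q ↦ tup(m,7,tup(tup(7,tup(2,7,d),tup(2,7,d)),7,tup(2,7,d))) }, so Q ↦ tup(m,7,tup(tup(7,tup(2,7,d),tup(2,7,d)),7,tup(2,7,d))).

tup(m,7,tup(tup(7,tup(2,7,d),tup(2,7,d)),7,tup(2,7,d)))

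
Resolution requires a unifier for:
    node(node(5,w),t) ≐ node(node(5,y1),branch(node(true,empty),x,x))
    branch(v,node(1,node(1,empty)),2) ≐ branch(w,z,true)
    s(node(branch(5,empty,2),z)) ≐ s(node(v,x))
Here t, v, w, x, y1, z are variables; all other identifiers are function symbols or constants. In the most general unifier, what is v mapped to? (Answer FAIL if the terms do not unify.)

Decompose node/2: node(5,w) ≐ node(5,y1),  t ≐ branch(node(true,empty),x,x).
Decompose node/2: 5 ≐ 5,  w ≐ y1.
Delete trivial equation 5 ≐ 5.
Bind w := y1; substituting into the one remaining equation that mentions w gives: branch(v,node(1,node(1,empty)),2) ≐ branch(y1,z,true).
Bind t := branch(node(true,empty),x,x); no other remaining equation mentions t.
Decompose branch/3: v ≐ y1,  node(1,node(1,empty)) ≐ z,  2 ≐ true.
Bind v := y1; substituting into the one remaining equation that mentions v gives: s(node(branch(5,empty,2),z)) ≐ s(node(y1,x)).
Bind z := node(1,node(1,empty)); substituting into the one remaining equation that mentions z gives: s(node(branch(5,empty,2),node(1,node(1,empty)))) ≐ s(node(y1,x)).
Clash: constants 2 and true differ; no unifier exists.

FAIL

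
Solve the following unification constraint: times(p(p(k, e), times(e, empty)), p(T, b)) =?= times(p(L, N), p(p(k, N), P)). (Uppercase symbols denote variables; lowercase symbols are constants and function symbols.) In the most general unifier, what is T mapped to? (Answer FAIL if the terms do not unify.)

Decompose times/2: p(p(k, e), times(e, empty)) =?= p(L, N),  p(T, b) =?= p(p(k, N), P).
Decompose p/2: p(k, e) =?= L,  times(e, empty) =?= N.
Bind L := p(k, e); no other remaining equation mentions L.
Bind N := times(e, empty); substituting into the remaining equation gives: p(T, b) =?= p(p(k, times(e, empty)), P).
Decompose p/2: T =?= p(k, times(e, empty)),  b =?= P.
Bind T := p(k, times(e, empty)); no other remaining equation mentions T.
Bind P := b.
MGU = { L -> p(k, e), N -> times(e, empty), T -> p(k, times(e, empty)), P -> b }, so T -> p(k, times(e, empty)).

p(k, times(e, empty))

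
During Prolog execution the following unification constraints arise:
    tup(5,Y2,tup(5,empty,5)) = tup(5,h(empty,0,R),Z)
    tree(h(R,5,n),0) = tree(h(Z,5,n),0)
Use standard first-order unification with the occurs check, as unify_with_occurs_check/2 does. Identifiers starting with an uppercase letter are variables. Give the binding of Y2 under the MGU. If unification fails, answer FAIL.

h(empty,0,tup(5,empty,5))

Decompose tup/3: 5 = 5,  Y2 = h(empty,0,R),  tup(5,empty,5) = Z.
Delete trivial equation 5 = 5.
Bind Y2 := h(empty,0,R); no other remaining equation mentions Y2.
Bind Z := tup(5,empty,5); substituting into the remaining equation gives: tree(h(R,5,n),0) = tree(h(tup(5,empty,5),5,n),0).
Decompose tree/2: h(R,5,n) = h(tup(5,empty,5),5,n),  0 = 0.
Decompose h/3: R = tup(5,empty,5),  5 = 5,  n = n.
Bind R := tup(5,empty,5); no other remaining equation mentions R. Substituting into the earlier binding gives Y2 := h(empty,0,tup(5,empty,5)).
Delete trivial equation 5 = 5.
Delete trivial equation n = n.
Delete trivial equation 0 = 0.
MGU = { Y2 = h(empty,0,tup(5,empty,5)), Z = tup(5,empty,5), R = tup(5,empty,5) }, so Y2 = h(empty,0,tup(5,empty,5)).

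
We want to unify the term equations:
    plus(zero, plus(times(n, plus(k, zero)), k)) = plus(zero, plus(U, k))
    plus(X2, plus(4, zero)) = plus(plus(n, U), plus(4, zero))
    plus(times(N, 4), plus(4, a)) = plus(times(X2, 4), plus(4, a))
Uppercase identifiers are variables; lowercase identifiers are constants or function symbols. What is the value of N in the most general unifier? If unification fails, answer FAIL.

Decompose plus/2: zero = zero,  plus(times(n, plus(k, zero)), k) = plus(U, k).
Delete trivial equation zero = zero.
Decompose plus/2: times(n, plus(k, zero)) = U,  k = k.
Bind U := times(n, plus(k, zero)); substituting into the one remaining equation that mentions U gives: plus(X2, plus(4, zero)) = plus(plus(n, times(n, plus(k, zero))), plus(4, zero)).
Delete trivial equation k = k.
Decompose plus/2: X2 = plus(n, times(n, plus(k, zero))),  plus(4, zero) = plus(4, zero).
Bind X2 := plus(n, times(n, plus(k, zero))); substituting into the one remaining equation that mentions X2 gives: plus(times(N, 4), plus(4, a)) = plus(times(plus(n, times(n, plus(k, zero))), 4), plus(4, a)).
Delete trivial equation plus(4, zero) = plus(4, zero).
Decompose plus/2: times(N, 4) = times(plus(n, times(n, plus(k, zero))), 4),  plus(4, a) = plus(4, a).
Decompose times/2: N = plus(n, times(n, plus(k, zero))),  4 = 4.
Bind N := plus(n, times(n, plus(k, zero))); no other remaining equation mentions N.
Delete trivial equation 4 = 4.
Delete trivial equation plus(4, a) = plus(4, a).
MGU = { U -> times(n, plus(k, zero)), X2 -> plus(n, times(n, plus(k, zero))), N -> plus(n, times(n, plus(k, zero))) }, so N -> plus(n, times(n, plus(k, zero))).

plus(n, times(n, plus(k, zero)))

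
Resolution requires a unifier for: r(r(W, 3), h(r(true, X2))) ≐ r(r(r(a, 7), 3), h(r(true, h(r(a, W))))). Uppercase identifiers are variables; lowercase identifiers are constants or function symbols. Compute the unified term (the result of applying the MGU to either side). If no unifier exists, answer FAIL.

r(r(r(a, 7), 3), h(r(true, h(r(a, r(a, 7))))))

Decompose r/2: r(W, 3) ≐ r(r(a, 7), 3),  h(r(true, X2)) ≐ h(r(true, h(r(a, W)))).
Decompose r/2: W ≐ r(a, 7),  3 ≐ 3.
Bind W := r(a, 7); substituting into the one remaining equation that mentions W gives: h(r(true, X2)) ≐ h(r(true, h(r(a, r(a, 7))))).
Delete trivial equation 3 ≐ 3.
Decompose h/1: r(true, X2) ≐ r(true, h(r(a, r(a, 7)))).
Decompose r/2: true ≐ true,  X2 ≐ h(r(a, r(a, 7))).
Delete trivial equation true ≐ true.
Bind X2 := h(r(a, r(a, 7))).
Applying the MGU to either side gives r(r(r(a, 7), 3), h(r(true, h(r(a, r(a, 7)))))).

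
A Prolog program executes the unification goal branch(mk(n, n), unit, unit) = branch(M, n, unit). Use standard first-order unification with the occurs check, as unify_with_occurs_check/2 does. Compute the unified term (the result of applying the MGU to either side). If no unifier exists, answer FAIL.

Decompose branch/3: mk(n, n) = M,  unit = n,  unit = unit.
Bind M := mk(n, n); no other remaining equation mentions M.
Clash: constants unit and n differ; no unifier exists.

FAIL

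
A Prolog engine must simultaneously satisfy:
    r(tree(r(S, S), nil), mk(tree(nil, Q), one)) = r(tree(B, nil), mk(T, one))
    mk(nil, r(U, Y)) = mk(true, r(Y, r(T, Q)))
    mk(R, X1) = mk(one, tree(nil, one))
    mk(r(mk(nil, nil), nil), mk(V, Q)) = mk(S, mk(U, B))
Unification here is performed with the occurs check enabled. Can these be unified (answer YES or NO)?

Decompose r/2: tree(r(S, S), nil) = tree(B, nil),  mk(tree(nil, Q), one) = mk(T, one).
Decompose tree/2: r(S, S) = B,  nil = nil.
Bind B := r(S, S); substituting into the one remaining equation that mentions B gives: mk(r(mk(nil, nil), nil), mk(V, Q)) = mk(S, mk(U, r(S, S))).
Delete trivial equation nil = nil.
Decompose mk/2: tree(nil, Q) = T,  one = one.
Bind T := tree(nil, Q); substituting into the one remaining equation that mentions T gives: mk(nil, r(U, Y)) = mk(true, r(Y, r(tree(nil, Q), Q))).
Delete trivial equation one = one.
Decompose mk/2: nil = true,  r(U, Y) = r(Y, r(tree(nil, Q), Q)).
Clash: constants nil and true differ; no unifier exists.

NO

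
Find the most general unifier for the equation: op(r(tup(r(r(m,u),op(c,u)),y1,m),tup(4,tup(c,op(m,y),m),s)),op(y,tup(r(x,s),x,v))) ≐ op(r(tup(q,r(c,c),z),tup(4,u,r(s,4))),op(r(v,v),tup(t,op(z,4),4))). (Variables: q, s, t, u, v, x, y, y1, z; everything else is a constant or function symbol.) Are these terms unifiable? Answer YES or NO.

NO

Decompose op/2: r(tup(r(r(m,u),op(c,u)),y1,m),tup(4,tup(c,op(m,y),m),s)) ≐ r(tup(q,r(c,c),z),tup(4,u,r(s,4))),  op(y,tup(r(x,s),x,v)) ≐ op(r(v,v),tup(t,op(z,4),4)).
Decompose r/2: tup(r(r(m,u),op(c,u)),y1,m) ≐ tup(q,r(c,c),z),  tup(4,tup(c,op(m,y),m),s) ≐ tup(4,u,r(s,4)).
Decompose tup/3: r(r(m,u),op(c,u)) ≐ q,  y1 ≐ r(c,c),  m ≐ z.
Bind q := r(r(m,u),op(c,u)); no other remaining equation mentions q.
Bind y1 := r(c,c); no other remaining equation mentions y1.
Bind z := m; substituting into the one remaining equation that mentions z gives: op(y,tup(r(x,s),x,v)) ≐ op(r(v,v),tup(t,op(m,4),4)).
Decompose tup/3: 4 ≐ 4,  tup(c,op(m,y),m) ≐ u,  s ≐ r(s,4).
Delete trivial equation 4 ≐ 4.
Bind u := tup(c,op(m,y),m); no other remaining equation mentions u. Substituting into the earlier binding gives q := r(r(m,tup(c,op(m,y),m)),op(c,tup(c,op(m,y),m))).
Occurs check fails: s occurs in r(s,4); the equation s ≐ r(s,4) has no finite solution.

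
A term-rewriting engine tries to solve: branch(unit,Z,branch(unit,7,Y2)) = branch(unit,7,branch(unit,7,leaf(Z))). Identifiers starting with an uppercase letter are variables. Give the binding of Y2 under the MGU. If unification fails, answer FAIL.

leaf(7)

Decompose branch/3: unit = unit,  Z = 7,  branch(unit,7,Y2) = branch(unit,7,leaf(Z)).
Delete trivial equation unit = unit.
Bind Z := 7; substituting into the remaining equation gives: branch(unit,7,Y2) = branch(unit,7,leaf(7)).
Decompose branch/3: unit = unit,  7 = 7,  Y2 = leaf(7).
Delete trivial equation unit = unit.
Delete trivial equation 7 = 7.
Bind Y2 := leaf(7).
MGU = { Z -> 7, Y2 -> leaf(7) }, so Y2 -> leaf(7).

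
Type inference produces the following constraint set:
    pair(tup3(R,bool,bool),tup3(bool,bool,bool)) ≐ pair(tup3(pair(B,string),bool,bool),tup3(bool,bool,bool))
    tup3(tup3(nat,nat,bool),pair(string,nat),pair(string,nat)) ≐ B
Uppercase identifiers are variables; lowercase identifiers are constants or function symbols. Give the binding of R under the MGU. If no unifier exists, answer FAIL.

pair(tup3(tup3(nat,nat,bool),pair(string,nat),pair(string,nat)),string)

Decompose pair/2: tup3(R,bool,bool) ≐ tup3(pair(B,string),bool,bool),  tup3(bool,bool,bool) ≐ tup3(bool,bool,bool).
Decompose tup3/3: R ≐ pair(B,string),  bool ≐ bool,  bool ≐ bool.
Bind R := pair(B,string); no other remaining equation mentions R.
Delete trivial equation bool ≐ bool.
Delete trivial equation bool ≐ bool.
Delete trivial equation tup3(bool,bool,bool) ≐ tup3(bool,bool,bool).
Bind B := tup3(tup3(nat,nat,bool),pair(string,nat),pair(string,nat)). Substituting into the earlier binding gives R := pair(tup3(tup3(nat,nat,bool),pair(string,nat),pair(string,nat)),string).
MGU = { R := pair(tup3(tup3(nat,nat,bool),pair(string,nat),pair(string,nat)),string), B := tup3(tup3(nat,nat,bool),pair(string,nat),pair(string,nat)) }, so R := pair(tup3(tup3(nat,nat,bool),pair(string,nat),pair(string,nat)),string).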